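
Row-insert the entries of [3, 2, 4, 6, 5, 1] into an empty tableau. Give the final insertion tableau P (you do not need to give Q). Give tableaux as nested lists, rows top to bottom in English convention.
P = [[1, 4, 5], [2, 6], [3]]

Insert 3: appended to row 1. P = [[3]].
Insert 2: 2 bumps 3 from row 1; 3 starts row 2. P = [[2], [3]].
Insert 4: appended to row 1. P = [[2, 4], [3]].
Insert 6: appended to row 1. P = [[2, 4, 6], [3]].
Insert 5: 5 bumps 6 from row 1; 6 appends to row 2. P = [[2, 4, 5], [3, 6]].
Insert 1: 1 bumps 2 from row 1; 2 bumps 3 from row 2; 3 starts row 3. P = [[1, 4, 5], [2, 6], [3]].

So P = [[1, 4, 5], [2, 6], [3]].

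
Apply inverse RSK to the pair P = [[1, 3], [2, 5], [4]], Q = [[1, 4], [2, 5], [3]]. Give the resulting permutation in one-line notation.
Reverse RSK: for i = n, n-1, ..., 1, locate i in Q, remove the corresponding corner cell from P, and reverse-bump its entry up through P; the value ejected from row 1 is w(i).

So w = 4 2 1 5 3.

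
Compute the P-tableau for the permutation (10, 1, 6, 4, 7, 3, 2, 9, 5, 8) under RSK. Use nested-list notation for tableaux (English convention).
P = [[1, 2, 5, 8], [3, 7, 9], [4], [6], [10]]

Insert 10: appended to row 1. P = [[10]].
Insert 1: 1 bumps 10 from row 1; 10 starts row 2. P = [[1], [10]].
Insert 6: appended to row 1. P = [[1, 6], [10]].
Insert 4: 4 bumps 6 from row 1; 6 bumps 10 from row 2; 10 starts row 3. P = [[1, 4], [6], [10]].
Insert 7: appended to row 1. P = [[1, 4, 7], [6], [10]].
Insert 3: 3 bumps 4 from row 1; 4 bumps 6 from row 2; 6 bumps 10 from row 3; 10 starts row 4. P = [[1, 3, 7], [4], [6], [10]].
Insert 2: 2 bumps 3 from row 1; 3 bumps 4 from row 2; 4 bumps 6 from row 3; 6 bumps 10 from row 4; 10 starts row 5. P = [[1, 2, 7], [3], [4], [6], [10]].
Insert 9: appended to row 1. P = [[1, 2, 7, 9], [3], [4], [6], [10]].
Insert 5: 5 bumps 7 from row 1; 7 appends to row 2. P = [[1, 2, 5, 9], [3, 7], [4], [6], [10]].
Insert 8: 8 bumps 9 from row 1; 9 appends to row 2. P = [[1, 2, 5, 8], [3, 7, 9], [4], [6], [10]].

So P = [[1, 2, 5, 8], [3, 7, 9], [4], [6], [10]].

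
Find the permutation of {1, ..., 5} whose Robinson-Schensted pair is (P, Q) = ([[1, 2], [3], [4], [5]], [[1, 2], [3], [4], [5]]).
1 5 4 3 2

Reverse the RSK construction: for i from n down to 1, find the cell of Q containing i, remove the entry at that cell from P, and reverse-bump it up through P; the value ejected from row 1 is w(i).

Step i=5: Q has 5 at row 4, column 1; remove 5 from row 4 of P and reverse-bump: 5 enters row 3 and ejects 4; 4 enters row 2 and ejects 3; 3 enters row 1 and ejects 2. So w(5) = 2. P is now [[1, 3], [4], [5]].
Step i=4: Q has 4 at row 3, column 1; remove 5 from row 3 of P and reverse-bump: 5 enters row 2 and ejects 4; 4 enters row 1 and ejects 3. So w(4) = 3. P is now [[1, 4], [5]].
Step i=3: Q has 3 at row 2, column 1; remove 5 from row 2 of P and reverse-bump: 5 enters row 1 and ejects 4. So w(3) = 4. P is now [[1, 5]].
Step i=2: Q has 2 at row 1, column 2; remove that cell from P, ejecting 5. So w(2) = 5. P is now [[1]].
Step i=1: Q has 1 at row 1, column 1; remove that cell from P, ejecting 1. So w(1) = 1. P is now [].

So w = 1 5 4 3 2.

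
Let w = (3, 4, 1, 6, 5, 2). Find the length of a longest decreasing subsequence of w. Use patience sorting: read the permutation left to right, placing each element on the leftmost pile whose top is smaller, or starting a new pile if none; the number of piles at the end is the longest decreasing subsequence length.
3: new pile. tops = [3]
4: onto pile 1 (replacing 3). tops = [4]
1: new pile. tops = [4, 1]
6: onto pile 1 (replacing 4). tops = [6, 1]
5: onto pile 2 (replacing 1). tops = [6, 5]
2: new pile. tops = [6, 5, 2]

3 piles, so the longest decreasing subsequence has length 3.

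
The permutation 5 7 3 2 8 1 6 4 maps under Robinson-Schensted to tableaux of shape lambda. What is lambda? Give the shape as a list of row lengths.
RSK row insertion gives P = [[1, 4, 8], [2, 6], [3, 7], [5]], which has shape [3, 2, 2, 1].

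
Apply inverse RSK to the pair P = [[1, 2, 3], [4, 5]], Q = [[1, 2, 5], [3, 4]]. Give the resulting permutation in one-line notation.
Reverse the RSK construction: for i from n down to 1, find the cell of Q containing i, remove the entry at that cell from P, and reverse-bump it up through P; the value ejected from row 1 is w(i).

Step i=5: Q has 5 at row 1, column 3; remove that cell from P, ejecting 3. So w(5) = 3. P is now [[1, 2], [4, 5]].
Step i=4: Q has 4 at row 2, column 2; remove 5 from row 2 of P and reverse-bump: 5 enters row 1 and ejects 2. So w(4) = 2. P is now [[1, 5], [4]].
Step i=3: Q has 3 at row 2, column 1; remove 4 from row 2 of P and reverse-bump: 4 enters row 1 and ejects 1. So w(3) = 1. P is now [[4, 5]].
Step i=2: Q has 2 at row 1, column 2; remove that cell from P, ejecting 5. So w(2) = 5. P is now [[4]].
Step i=1: Q has 1 at row 1, column 1; remove that cell from P, ejecting 4. So w(1) = 4. P is now [].

So w = 4 5 1 2 3.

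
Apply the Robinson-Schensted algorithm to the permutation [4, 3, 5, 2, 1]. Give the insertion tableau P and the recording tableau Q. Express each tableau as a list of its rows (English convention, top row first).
P = [[1, 5], [2], [3], [4]], Q = [[1, 3], [2], [4], [5]]

Insert each entry of the permutation into P by Schensted row insertion, recording in Q the position of each new cell.

Insert 4: appended to row 1. P = [[4]].
Insert 3: 3 bumps 4 from row 1; 4 starts row 2. P = [[3], [4]].
Insert 5: appended to row 1. P = [[3, 5], [4]].
Insert 2: 2 bumps 3 from row 1; 3 bumps 4 from row 2; 4 starts row 3. P = [[2, 5], [3], [4]].
Insert 1: 1 bumps 2 from row 1; 2 bumps 3 from row 2; 3 bumps 4 from row 3; 4 starts row 4. P = [[1, 5], [2], [3], [4]].

So P = [[1, 5], [2], [3], [4]], Q = [[1, 3], [2], [4], [5]].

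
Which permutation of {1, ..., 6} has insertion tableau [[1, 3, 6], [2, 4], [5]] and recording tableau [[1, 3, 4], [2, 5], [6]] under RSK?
Reverse the RSK construction: for i from n down to 1, find the cell of Q containing i, remove the entry at that cell from P, and reverse-bump it up through P; the value ejected from row 1 is w(i).

Step i=6: Q has 6 at row 3, column 1; remove 5 from row 3 of P and reverse-bump: 5 enters row 2 and ejects 4; 4 enters row 1 and ejects 3. So w(6) = 3. P is now [[1, 4, 6], [2, 5]].
Step i=5: Q has 5 at row 2, column 2; remove 5 from row 2 of P and reverse-bump: 5 enters row 1 and ejects 4. So w(5) = 4. P is now [[1, 5, 6], [2]].
Step i=4: Q has 4 at row 1, column 3; remove that cell from P, ejecting 6. So w(4) = 6. P is now [[1, 5], [2]].
Step i=3: Q has 3 at row 1, column 2; remove that cell from P, ejecting 5. So w(3) = 5. P is now [[1], [2]].
Step i=2: Q has 2 at row 2, column 1; remove 2 from row 2 of P and reverse-bump: 2 enters row 1 and ejects 1. So w(2) = 1. P is now [[2]].
Step i=1: Q has 1 at row 1, column 1; remove that cell from P, ejecting 2. So w(1) = 2. P is now [].

So w = 2 1 5 6 4 3.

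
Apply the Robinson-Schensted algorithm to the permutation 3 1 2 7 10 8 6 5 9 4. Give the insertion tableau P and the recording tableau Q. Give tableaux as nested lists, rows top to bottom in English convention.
Insert each entry of the permutation into P by Schensted row insertion, recording in Q the position of each new cell.

After inserting 3: P = [[3]].
After inserting 1: P = [[1], [3]].
After inserting 2: P = [[1, 2], [3]].
After inserting 7: P = [[1, 2, 7], [3]].
After inserting 10: P = [[1, 2, 7, 10], [3]].
After inserting 8: P = [[1, 2, 7, 8], [3, 10]].
After inserting 6: P = [[1, 2, 6, 8], [3, 7], [10]].
After inserting 5: P = [[1, 2, 5, 8], [3, 6], [7], [10]].
After inserting 9: P = [[1, 2, 5, 8, 9], [3, 6], [7], [10]].
After inserting 4: P = [[1, 2, 4, 8, 9], [3, 5], [6], [7], [10]].

So P = [[1, 2, 4, 8, 9], [3, 5], [6], [7], [10]], Q = [[1, 3, 4, 5, 9], [2, 6], [7], [8], [10]].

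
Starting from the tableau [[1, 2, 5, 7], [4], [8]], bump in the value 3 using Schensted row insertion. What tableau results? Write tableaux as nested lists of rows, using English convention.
In row 1, 3 replaces 5 (the leftmost entry greater than 3); 5 is bumped to row 2. 5 is appended to row 2. The new tableau is [[1, 2, 3, 7], [4, 5], [8]].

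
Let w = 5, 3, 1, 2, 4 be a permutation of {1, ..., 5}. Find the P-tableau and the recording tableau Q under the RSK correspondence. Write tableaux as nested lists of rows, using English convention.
P = [[1, 2, 4], [3], [5]], Q = [[1, 4, 5], [2], [3]]

Insert each entry of the permutation into P by Schensted row insertion, recording in Q the position of each new cell.

After inserting 5: P = [[5]].
After inserting 3: P = [[3], [5]].
After inserting 1: P = [[1], [3], [5]].
After inserting 2: P = [[1, 2], [3], [5]].
After inserting 4: P = [[1, 2, 4], [3], [5]].

So P = [[1, 2, 4], [3], [5]], Q = [[1, 4, 5], [2], [3]].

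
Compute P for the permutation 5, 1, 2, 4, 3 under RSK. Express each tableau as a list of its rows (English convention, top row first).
P = [[1, 2, 3], [4], [5]]

Insert 5: appended to row 1. P = [[5]].
Insert 1: 1 bumps 5 from row 1; 5 starts row 2. P = [[1], [5]].
Insert 2: appended to row 1. P = [[1, 2], [5]].
Insert 4: appended to row 1. P = [[1, 2, 4], [5]].
Insert 3: 3 bumps 4 from row 1; 4 bumps 5 from row 2; 5 starts row 3. P = [[1, 2, 3], [4], [5]].

So P = [[1, 2, 3], [4], [5]].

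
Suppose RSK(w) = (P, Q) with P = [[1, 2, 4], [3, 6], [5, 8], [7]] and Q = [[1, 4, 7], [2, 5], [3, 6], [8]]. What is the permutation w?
7 5 1 8 6 3 4 2

Reverse the RSK construction: for i from n down to 1, find the cell of Q containing i, remove the entry at that cell from P, and reverse-bump it up through P; the value ejected from row 1 is w(i).

Step i=8: Q has 8 at row 4, column 1; remove 7 from row 4 of P and reverse-bump: 7 enters row 3 and ejects 5; 5 enters row 2 and ejects 3; 3 enters row 1 and ejects 2. So w(8) = 2. P is now [[1, 3, 4], [5, 6], [7, 8]].
Step i=7: Q has 7 at row 1, column 3; remove that cell from P, ejecting 4. So w(7) = 4. P is now [[1, 3], [5, 6], [7, 8]].
Step i=6: Q has 6 at row 3, column 2; remove 8 from row 3 of P and reverse-bump: 8 enters row 2 and ejects 6; 6 enters row 1 and ejects 3. So w(6) = 3. P is now [[1, 6], [5, 8], [7]].
Step i=5: Q has 5 at row 2, column 2; remove 8 from row 2 of P and reverse-bump: 8 enters row 1 and ejects 6. So w(5) = 6. P is now [[1, 8], [5], [7]].
Step i=4: Q has 4 at row 1, column 2; remove that cell from P, ejecting 8. So w(4) = 8. P is now [[1], [5], [7]].
Step i=3: Q has 3 at row 3, column 1; remove 7 from row 3 of P and reverse-bump: 7 enters row 2 and ejects 5; 5 enters row 1 and ejects 1. So w(3) = 1. P is now [[5], [7]].
Step i=2: Q has 2 at row 2, column 1; remove 7 from row 2 of P and reverse-bump: 7 enters row 1 and ejects 5. So w(2) = 5. P is now [[7]].
Step i=1: Q has 1 at row 1, column 1; remove that cell from P, ejecting 7. So w(1) = 7. P is now [].

So w = 7 5 1 8 6 3 4 2.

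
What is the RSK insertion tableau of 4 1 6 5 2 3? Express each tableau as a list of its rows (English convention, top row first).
Insert 4: appended to row 1. P = [[4]].
Insert 1: 1 bumps 4 from row 1; 4 starts row 2. P = [[1], [4]].
Insert 6: appended to row 1. P = [[1, 6], [4]].
Insert 5: 5 bumps 6 from row 1; 6 appends to row 2. P = [[1, 5], [4, 6]].
Insert 2: 2 bumps 5 from row 1; 5 bumps 6 from row 2; 6 starts row 3. P = [[1, 2], [4, 5], [6]].
Insert 3: appended to row 1. P = [[1, 2, 3], [4, 5], [6]].

So P = [[1, 2, 3], [4, 5], [6]].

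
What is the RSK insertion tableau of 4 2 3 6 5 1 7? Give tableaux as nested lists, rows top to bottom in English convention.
Insert 4: appended to row 1. P = [[4]].
Insert 2: 2 bumps 4 from row 1; 4 starts row 2. P = [[2], [4]].
Insert 3: appended to row 1. P = [[2, 3], [4]].
Insert 6: appended to row 1. P = [[2, 3, 6], [4]].
Insert 5: 5 bumps 6 from row 1; 6 appends to row 2. P = [[2, 3, 5], [4, 6]].
Insert 1: 1 bumps 2 from row 1; 2 bumps 4 from row 2; 4 starts row 3. P = [[1, 3, 5], [2, 6], [4]].
Insert 7: appended to row 1. P = [[1, 3, 5, 7], [2, 6], [4]].

So P = [[1, 3, 5, 7], [2, 6], [4]].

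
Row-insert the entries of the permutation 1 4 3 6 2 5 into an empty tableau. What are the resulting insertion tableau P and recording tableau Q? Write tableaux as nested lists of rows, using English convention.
Insert each entry of the permutation into P by Schensted row insertion, recording in Q the position of each new cell.

Insert 1: appended to row 1. P = [[1]].
Insert 4: appended to row 1. P = [[1, 4]].
Insert 3: 3 bumps 4 from row 1; 4 starts row 2. P = [[1, 3], [4]].
Insert 6: appended to row 1. P = [[1, 3, 6], [4]].
Insert 2: 2 bumps 3 from row 1; 3 bumps 4 from row 2; 4 starts row 3. P = [[1, 2, 6], [3], [4]].
Insert 5: 5 bumps 6 from row 1; 6 appends to row 2. P = [[1, 2, 5], [3, 6], [4]].

So P = [[1, 2, 5], [3, 6], [4]], Q = [[1, 2, 4], [3, 6], [5]].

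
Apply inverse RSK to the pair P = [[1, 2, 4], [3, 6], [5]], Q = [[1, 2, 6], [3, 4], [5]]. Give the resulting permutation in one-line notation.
Reverse the RSK construction: for i from n down to 1, find the cell of Q containing i, remove the entry at that cell from P, and reverse-bump it up through P; the value ejected from row 1 is w(i).

Step i=6: Q has 6 at row 1, column 3; remove that cell from P, ejecting 4. So w(6) = 4. P is now [[1, 2], [3, 6], [5]].
Step i=5: Q has 5 at row 3, column 1; remove 5 from row 3 of P and reverse-bump: 5 enters row 2 and ejects 3; 3 enters row 1 and ejects 2. So w(5) = 2. P is now [[1, 3], [5, 6]].
Step i=4: Q has 4 at row 2, column 2; remove 6 from row 2 of P and reverse-bump: 6 enters row 1 and ejects 3. So w(4) = 3. P is now [[1, 6], [5]].
Step i=3: Q has 3 at row 2, column 1; remove 5 from row 2 of P and reverse-bump: 5 enters row 1 and ejects 1. So w(3) = 1. P is now [[5, 6]].
Step i=2: Q has 2 at row 1, column 2; remove that cell from P, ejecting 6. So w(2) = 6. P is now [[5]].
Step i=1: Q has 1 at row 1, column 1; remove that cell from P, ejecting 5. So w(1) = 5. P is now [].

So w = 5 6 1 3 2 4.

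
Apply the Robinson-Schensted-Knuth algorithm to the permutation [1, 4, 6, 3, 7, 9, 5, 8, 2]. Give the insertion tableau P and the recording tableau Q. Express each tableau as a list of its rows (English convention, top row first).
Insert each entry of the permutation into P by Schensted row insertion, recording in Q the position of each new cell.

Insert 1: appended to row 1. P = [[1]], Q = [[1]].
Insert 4: appended to row 1. P = [[1, 4]], Q = [[1, 2]].
Insert 6: appended to row 1. P = [[1, 4, 6]], Q = [[1, 2, 3]].
Insert 3: 3 bumps 4 from row 1; 4 starts row 2. P = [[1, 3, 6], [4]], Q = [[1, 2, 3], [4]].
Insert 7: appended to row 1. P = [[1, 3, 6, 7], [4]], Q = [[1, 2, 3, 5], [4]].
Insert 9: appended to row 1. P = [[1, 3, 6, 7, 9], [4]], Q = [[1, 2, 3, 5, 6], [4]].
Insert 5: 5 bumps 6 from row 1; 6 appends to row 2. P = [[1, 3, 5, 7, 9], [4, 6]], Q = [[1, 2, 3, 5, 6], [4, 7]].
Insert 8: 8 bumps 9 from row 1; 9 appends to row 2. P = [[1, 3, 5, 7, 8], [4, 6, 9]], Q = [[1, 2, 3, 5, 6], [4, 7, 8]].
Insert 2: 2 bumps 3 from row 1; 3 bumps 4 from row 2; 4 starts row 3. P = [[1, 2, 5, 7, 8], [3, 6, 9], [4]], Q = [[1, 2, 3, 5, 6], [4, 7, 8], [9]].

So P = [[1, 2, 5, 7, 8], [3, 6, 9], [4]], Q = [[1, 2, 3, 5, 6], [4, 7, 8], [9]].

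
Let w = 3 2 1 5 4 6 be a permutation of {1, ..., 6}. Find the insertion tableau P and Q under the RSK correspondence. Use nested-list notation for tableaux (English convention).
Insert each entry of the permutation into P by Schensted row insertion, recording in Q the position of each new cell.

Insert 3: appended to row 1. P = [[3]].
Insert 2: 2 bumps 3 from row 1; 3 starts row 2. P = [[2], [3]].
Insert 1: 1 bumps 2 from row 1; 2 bumps 3 from row 2; 3 starts row 3. P = [[1], [2], [3]].
Insert 5: appended to row 1. P = [[1, 5], [2], [3]].
Insert 4: 4 bumps 5 from row 1; 5 appends to row 2. P = [[1, 4], [2, 5], [3]].
Insert 6: appended to row 1. P = [[1, 4, 6], [2, 5], [3]].

So P = [[1, 4, 6], [2, 5], [3]], Q = [[1, 4, 6], [2, 5], [3]].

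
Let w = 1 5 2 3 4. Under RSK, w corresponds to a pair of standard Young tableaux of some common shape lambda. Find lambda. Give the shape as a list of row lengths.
Row-insert each entry into an empty tableau.

After inserting 1: P = [[1]].
After inserting 5: P = [[1, 5]].
After inserting 2: P = [[1, 2], [5]].
After inserting 3: P = [[1, 2, 3], [5]].
After inserting 4: P = [[1, 2, 3, 4], [5]].

The final insertion tableau P = [[1, 2, 3, 4], [5]] has shape [4, 1].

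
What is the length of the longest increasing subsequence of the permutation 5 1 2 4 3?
3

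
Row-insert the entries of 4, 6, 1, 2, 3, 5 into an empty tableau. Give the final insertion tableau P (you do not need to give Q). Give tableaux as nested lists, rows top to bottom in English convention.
Insert 4: appended to row 1. P = [[4]].
Insert 6: appended to row 1. P = [[4, 6]].
Insert 1: 1 bumps 4 from row 1; 4 starts row 2. P = [[1, 6], [4]].
Insert 2: 2 bumps 6 from row 1; 6 appends to row 2. P = [[1, 2], [4, 6]].
Insert 3: appended to row 1. P = [[1, 2, 3], [4, 6]].
Insert 5: appended to row 1. P = [[1, 2, 3, 5], [4, 6]].

So P = [[1, 2, 3, 5], [4, 6]].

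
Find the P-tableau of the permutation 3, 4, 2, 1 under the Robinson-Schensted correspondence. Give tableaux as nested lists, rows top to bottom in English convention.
After inserting 3: P = [[3]].
After inserting 4: P = [[3, 4]].
After inserting 2: P = [[2, 4], [3]].
After inserting 1: P = [[1, 4], [2], [3]].

So P = [[1, 4], [2], [3]].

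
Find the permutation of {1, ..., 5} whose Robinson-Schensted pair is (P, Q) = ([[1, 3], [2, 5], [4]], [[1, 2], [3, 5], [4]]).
Reverse the RSK construction: for i from n down to 1, find the cell of Q containing i, remove the entry at that cell from P, and reverse-bump it up through P; the value ejected from row 1 is w(i).

Step i=5: Q has 5 at row 2, column 2; remove 5 from row 2 of P and reverse-bump: 5 enters row 1 and ejects 3. So w(5) = 3. P is now [[1, 5], [2], [4]].
Step i=4: Q has 4 at row 3, column 1; remove 4 from row 3 of P and reverse-bump: 4 enters row 2 and ejects 2; 2 enters row 1 and ejects 1. So w(4) = 1. P is now [[2, 5], [4]].
Step i=3: Q has 3 at row 2, column 1; remove 4 from row 2 of P and reverse-bump: 4 enters row 1 and ejects 2. So w(3) = 2. P is now [[4, 5]].
Step i=2: Q has 2 at row 1, column 2; remove that cell from P, ejecting 5. So w(2) = 5. P is now [[4]].
Step i=1: Q has 1 at row 1, column 1; remove that cell from P, ejecting 4. So w(1) = 4. P is now [].

So w = 4 5 2 1 3.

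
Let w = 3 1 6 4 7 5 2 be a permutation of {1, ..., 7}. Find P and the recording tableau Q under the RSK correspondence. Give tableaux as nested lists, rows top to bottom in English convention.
P = [[1, 2, 5], [3, 4, 7], [6]], Q = [[1, 3, 5], [2, 4, 6], [7]]

Insert each entry of the permutation into P by Schensted row insertion, recording in Q the position of each new cell.

After inserting 3: P = [[3]].
After inserting 1: P = [[1], [3]].
After inserting 6: P = [[1, 6], [3]].
After inserting 4: P = [[1, 4], [3, 6]].
After inserting 7: P = [[1, 4, 7], [3, 6]].
After inserting 5: P = [[1, 4, 5], [3, 6, 7]].
After inserting 2: P = [[1, 2, 5], [3, 4, 7], [6]].

So P = [[1, 2, 5], [3, 4, 7], [6]], Q = [[1, 3, 5], [2, 4, 6], [7]].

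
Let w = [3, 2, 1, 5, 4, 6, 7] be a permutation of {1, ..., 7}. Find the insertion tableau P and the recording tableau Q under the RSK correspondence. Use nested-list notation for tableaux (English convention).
P = [[1, 4, 6, 7], [2, 5], [3]], Q = [[1, 4, 6, 7], [2, 5], [3]]

Insert each entry of the permutation into P by Schensted row insertion, recording in Q the position of each new cell.

After inserting 3: P = [[3]].
After inserting 2: P = [[2], [3]].
After inserting 1: P = [[1], [2], [3]].
After inserting 5: P = [[1, 5], [2], [3]].
After inserting 4: P = [[1, 4], [2, 5], [3]].
After inserting 6: P = [[1, 4, 6], [2, 5], [3]].
After inserting 7: P = [[1, 4, 6, 7], [2, 5], [3]].

So P = [[1, 4, 6, 7], [2, 5], [3]], Q = [[1, 4, 6, 7], [2, 5], [3]].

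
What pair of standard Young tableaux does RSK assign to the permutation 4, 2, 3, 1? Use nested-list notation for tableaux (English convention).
P = [[1, 3], [2], [4]], Q = [[1, 3], [2], [4]]

Insert each entry of the permutation into P by Schensted row insertion, recording in Q the position of each new cell.

Insert 4: appended to row 1. P = [[4]].
Insert 2: 2 bumps 4 from row 1; 4 starts row 2. P = [[2], [4]].
Insert 3: appended to row 1. P = [[2, 3], [4]].
Insert 1: 1 bumps 2 from row 1; 2 bumps 4 from row 2; 4 starts row 3. P = [[1, 3], [2], [4]].

So P = [[1, 3], [2], [4]], Q = [[1, 3], [2], [4]].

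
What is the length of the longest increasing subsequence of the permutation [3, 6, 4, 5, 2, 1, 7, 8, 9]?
6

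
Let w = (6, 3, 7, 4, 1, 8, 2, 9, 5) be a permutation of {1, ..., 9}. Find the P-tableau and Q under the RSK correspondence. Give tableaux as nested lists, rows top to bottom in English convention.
P = [[1, 2, 5, 9], [3, 4, 8], [6, 7]], Q = [[1, 3, 6, 8], [2, 4, 9], [5, 7]]

Insert each entry of the permutation into P by Schensted row insertion, recording in Q the position of each new cell.

Insert 6: appended to row 1. P = [[6]], Q = [[1]].
Insert 3: 3 bumps 6 from row 1; 6 starts row 2. P = [[3], [6]], Q = [[1], [2]].
Insert 7: appended to row 1. P = [[3, 7], [6]], Q = [[1, 3], [2]].
Insert 4: 4 bumps 7 from row 1; 7 appends to row 2. P = [[3, 4], [6, 7]], Q = [[1, 3], [2, 4]].
Insert 1: 1 bumps 3 from row 1; 3 bumps 6 from row 2; 6 starts row 3. P = [[1, 4], [3, 7], [6]], Q = [[1, 3], [2, 4], [5]].
Insert 8: appended to row 1. P = [[1, 4, 8], [3, 7], [6]], Q = [[1, 3, 6], [2, 4], [5]].
Insert 2: 2 bumps 4 from row 1; 4 bumps 7 from row 2; 7 appends to row 3. P = [[1, 2, 8], [3, 4], [6, 7]], Q = [[1, 3, 6], [2, 4], [5, 7]].
Insert 9: appended to row 1. P = [[1, 2, 8, 9], [3, 4], [6, 7]], Q = [[1, 3, 6, 8], [2, 4], [5, 7]].
Insert 5: 5 bumps 8 from row 1; 8 appends to row 2. P = [[1, 2, 5, 9], [3, 4, 8], [6, 7]], Q = [[1, 3, 6, 8], [2, 4, 9], [5, 7]].

So P = [[1, 2, 5, 9], [3, 4, 8], [6, 7]], Q = [[1, 3, 6, 8], [2, 4, 9], [5, 7]].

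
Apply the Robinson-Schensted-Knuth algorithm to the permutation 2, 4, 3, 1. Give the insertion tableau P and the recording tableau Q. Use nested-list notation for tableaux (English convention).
P = [[1, 3], [2], [4]], Q = [[1, 2], [3], [4]]

Insert each entry of the permutation into P by Schensted row insertion, recording in Q the position of each new cell.

After inserting 2: P = [[2]].
After inserting 4: P = [[2, 4]].
After inserting 3: P = [[2, 3], [4]].
After inserting 1: P = [[1, 3], [2], [4]].

So P = [[1, 3], [2], [4]], Q = [[1, 2], [3], [4]].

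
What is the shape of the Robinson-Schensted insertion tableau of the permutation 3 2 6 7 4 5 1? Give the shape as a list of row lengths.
[3, 3, 1]

Row-insert each entry into an empty tableau.

After inserting 3: P = [[3]].
After inserting 2: P = [[2], [3]].
After inserting 6: P = [[2, 6], [3]].
After inserting 7: P = [[2, 6, 7], [3]].
After inserting 4: P = [[2, 4, 7], [3, 6]].
After inserting 5: P = [[2, 4, 5], [3, 6, 7]].
After inserting 1: P = [[1, 4, 5], [2, 6, 7], [3]].

The final insertion tableau P = [[1, 4, 5], [2, 6, 7], [3]] has shape [3, 3, 1].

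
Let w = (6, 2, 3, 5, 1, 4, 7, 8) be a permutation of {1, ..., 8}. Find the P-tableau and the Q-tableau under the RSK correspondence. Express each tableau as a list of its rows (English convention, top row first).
P = [[1, 3, 4, 7, 8], [2, 5], [6]], Q = [[1, 3, 4, 7, 8], [2, 6], [5]]

Insert each entry of the permutation into P by Schensted row insertion, recording in Q the position of each new cell.

Insert 6: appended to row 1. P = [[6]], Q = [[1]].
Insert 2: 2 bumps 6 from row 1; 6 starts row 2. P = [[2], [6]], Q = [[1], [2]].
Insert 3: appended to row 1. P = [[2, 3], [6]], Q = [[1, 3], [2]].
Insert 5: appended to row 1. P = [[2, 3, 5], [6]], Q = [[1, 3, 4], [2]].
Insert 1: 1 bumps 2 from row 1; 2 bumps 6 from row 2; 6 starts row 3. P = [[1, 3, 5], [2], [6]], Q = [[1, 3, 4], [2], [5]].
Insert 4: 4 bumps 5 from row 1; 5 appends to row 2. P = [[1, 3, 4], [2, 5], [6]], Q = [[1, 3, 4], [2, 6], [5]].
Insert 7: appended to row 1. P = [[1, 3, 4, 7], [2, 5], [6]], Q = [[1, 3, 4, 7], [2, 6], [5]].
Insert 8: appended to row 1. P = [[1, 3, 4, 7, 8], [2, 5], [6]], Q = [[1, 3, 4, 7, 8], [2, 6], [5]].

So P = [[1, 3, 4, 7, 8], [2, 5], [6]], Q = [[1, 3, 4, 7, 8], [2, 6], [5]].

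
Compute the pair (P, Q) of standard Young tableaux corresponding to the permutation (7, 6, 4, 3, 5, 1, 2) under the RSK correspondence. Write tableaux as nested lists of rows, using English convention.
P = [[1, 2], [3, 5], [4], [6], [7]], Q = [[1, 5], [2, 7], [3], [4], [6]]

Insert each entry of the permutation into P by Schensted row insertion, recording in Q the position of each new cell.

Insert 7: appended to row 1. P = [[7]].
Insert 6: 6 bumps 7 from row 1; 7 starts row 2. P = [[6], [7]].
Insert 4: 4 bumps 6 from row 1; 6 bumps 7 from row 2; 7 starts row 3. P = [[4], [6], [7]].
Insert 3: 3 bumps 4 from row 1; 4 bumps 6 from row 2; 6 bumps 7 from row 3; 7 starts row 4. P = [[3], [4], [6], [7]].
Insert 5: appended to row 1. P = [[3, 5], [4], [6], [7]].
Insert 1: 1 bumps 3 from row 1; 3 bumps 4 from row 2; 4 bumps 6 from row 3; 6 bumps 7 from row 4; 7 starts row 5. P = [[1, 5], [3], [4], [6], [7]].
Insert 2: 2 bumps 5 from row 1; 5 appends to row 2. P = [[1, 2], [3, 5], [4], [6], [7]].

So P = [[1, 2], [3, 5], [4], [6], [7]], Q = [[1, 5], [2, 7], [3], [4], [6]].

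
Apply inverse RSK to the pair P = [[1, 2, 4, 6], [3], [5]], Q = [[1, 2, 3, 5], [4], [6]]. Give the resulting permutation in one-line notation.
Reverse the RSK construction: for i from n down to 1, find the cell of Q containing i, remove the entry at that cell from P, and reverse-bump it up through P; the value ejected from row 1 is w(i).

Step i=6: Q has 6 at row 3, column 1; remove 5 from row 3 of P and reverse-bump: 5 enters row 2 and ejects 3; 3 enters row 1 and ejects 2. So w(6) = 2. P is now [[1, 3, 4, 6], [5]].
Step i=5: Q has 5 at row 1, column 4; remove that cell from P, ejecting 6. So w(5) = 6. P is now [[1, 3, 4], [5]].
Step i=4: Q has 4 at row 2, column 1; remove 5 from row 2 of P and reverse-bump: 5 enters row 1 and ejects 4. So w(4) = 4. P is now [[1, 3, 5]].
Step i=3: Q has 3 at row 1, column 3; remove that cell from P, ejecting 5. So w(3) = 5. P is now [[1, 3]].
Step i=2: Q has 2 at row 1, column 2; remove that cell from P, ejecting 3. So w(2) = 3. P is now [[1]].
Step i=1: Q has 1 at row 1, column 1; remove that cell from P, ejecting 1. So w(1) = 1. P is now [].

So w = 1 3 5 4 6 2.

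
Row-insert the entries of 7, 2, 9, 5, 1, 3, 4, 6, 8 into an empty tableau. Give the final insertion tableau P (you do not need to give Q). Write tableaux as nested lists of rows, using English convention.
After inserting 7: P = [[7]].
After inserting 2: P = [[2], [7]].
After inserting 9: P = [[2, 9], [7]].
After inserting 5: P = [[2, 5], [7, 9]].
After inserting 1: P = [[1, 5], [2, 9], [7]].
After inserting 3: P = [[1, 3], [2, 5], [7, 9]].
After inserting 4: P = [[1, 3, 4], [2, 5], [7, 9]].
After inserting 6: P = [[1, 3, 4, 6], [2, 5], [7, 9]].
After inserting 8: P = [[1, 3, 4, 6, 8], [2, 5], [7, 9]].

So P = [[1, 3, 4, 6, 8], [2, 5], [7, 9]].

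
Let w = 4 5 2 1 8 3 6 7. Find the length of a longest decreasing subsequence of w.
3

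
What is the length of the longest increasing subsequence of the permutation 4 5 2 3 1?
2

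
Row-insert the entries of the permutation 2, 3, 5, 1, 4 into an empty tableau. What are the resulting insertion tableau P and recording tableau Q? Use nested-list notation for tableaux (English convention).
P = [[1, 3, 4], [2, 5]], Q = [[1, 2, 3], [4, 5]]

Insert each entry of the permutation into P by Schensted row insertion, recording in Q the position of each new cell.

Insert 2: appended to row 1. P = [[2]].
Insert 3: appended to row 1. P = [[2, 3]].
Insert 5: appended to row 1. P = [[2, 3, 5]].
Insert 1: 1 bumps 2 from row 1; 2 starts row 2. P = [[1, 3, 5], [2]].
Insert 4: 4 bumps 5 from row 1; 5 appends to row 2. P = [[1, 3, 4], [2, 5]].

So P = [[1, 3, 4], [2, 5]], Q = [[1, 2, 3], [4, 5]].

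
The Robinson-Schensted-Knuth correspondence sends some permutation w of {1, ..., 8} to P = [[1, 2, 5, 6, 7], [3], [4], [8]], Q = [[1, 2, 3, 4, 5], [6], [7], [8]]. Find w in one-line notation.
Reverse the RSK construction: for i from n down to 1, find the cell of Q containing i, remove the entry at that cell from P, and reverse-bump it up through P; the value ejected from row 1 is w(i).

Step i=8: Q has 8 at row 4, column 1; remove 8 from row 4 of P and reverse-bump: 8 enters row 3 and ejects 4; 4 enters row 2 and ejects 3; 3 enters row 1 and ejects 2. So w(8) = 2. P is now [[1, 3, 5, 6, 7], [4], [8]].
Step i=7: Q has 7 at row 3, column 1; remove 8 from row 3 of P and reverse-bump: 8 enters row 2 and ejects 4; 4 enters row 1 and ejects 3. So w(7) = 3. P is now [[1, 4, 5, 6, 7], [8]].
Step i=6: Q has 6 at row 2, column 1; remove 8 from row 2 of P and reverse-bump: 8 enters row 1 and ejects 7. So w(6) = 7. P is now [[1, 4, 5, 6, 8]].
Step i=5: Q has 5 at row 1, column 5; remove that cell from P, ejecting 8. So w(5) = 8. P is now [[1, 4, 5, 6]].
Step i=4: Q has 4 at row 1, column 4; remove that cell from P, ejecting 6. So w(4) = 6. P is now [[1, 4, 5]].
Step i=3: Q has 3 at row 1, column 3; remove that cell from P, ejecting 5. So w(3) = 5. P is now [[1, 4]].
Step i=2: Q has 2 at row 1, column 2; remove that cell from P, ejecting 4. So w(2) = 4. P is now [[1]].
Step i=1: Q has 1 at row 1, column 1; remove that cell from P, ejecting 1. So w(1) = 1. P is now [].

So w = 1 4 5 6 8 7 3 2.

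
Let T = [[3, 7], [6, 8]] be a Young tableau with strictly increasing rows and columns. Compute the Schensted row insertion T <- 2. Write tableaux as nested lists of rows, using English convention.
[[2, 7], [3, 8], [6]]

In row 1, 2 replaces 3 (the leftmost entry greater than 2); 3 is bumped to row 2. In row 2, 3 replaces 6 (the leftmost entry greater than 3); 6 is bumped to row 3. 6 starts a new row 3. The new tableau is [[2, 7], [3, 8], [6]].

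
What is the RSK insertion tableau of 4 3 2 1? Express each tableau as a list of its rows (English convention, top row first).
P = [[1], [2], [3], [4]]

Insert 4: appended to row 1. P = [[4]].
Insert 3: 3 bumps 4 from row 1; 4 starts row 2. P = [[3], [4]].
Insert 2: 2 bumps 3 from row 1; 3 bumps 4 from row 2; 4 starts row 3. P = [[2], [3], [4]].
Insert 1: 1 bumps 2 from row 1; 2 bumps 3 from row 2; 3 bumps 4 from row 3; 4 starts row 4. P = [[1], [2], [3], [4]].

So P = [[1], [2], [3], [4]].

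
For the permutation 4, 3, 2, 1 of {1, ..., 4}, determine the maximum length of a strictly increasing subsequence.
1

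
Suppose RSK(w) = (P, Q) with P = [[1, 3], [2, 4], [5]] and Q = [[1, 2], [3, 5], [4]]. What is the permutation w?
2 5 4 1 3

Reverse RSK: for i = n, n-1, ..., 1, locate i in Q, remove the corresponding corner cell from P, and reverse-bump its entry up through P; the value ejected from row 1 is w(i).

So w = 2 5 4 1 3.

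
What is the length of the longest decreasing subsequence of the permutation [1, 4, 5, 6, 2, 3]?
2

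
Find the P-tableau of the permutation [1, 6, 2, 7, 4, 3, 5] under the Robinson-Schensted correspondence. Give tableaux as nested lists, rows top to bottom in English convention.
Insert 1: appended to row 1. P = [[1]].
Insert 6: appended to row 1. P = [[1, 6]].
Insert 2: 2 bumps 6 from row 1; 6 starts row 2. P = [[1, 2], [6]].
Insert 7: appended to row 1. P = [[1, 2, 7], [6]].
Insert 4: 4 bumps 7 from row 1; 7 appends to row 2. P = [[1, 2, 4], [6, 7]].
Insert 3: 3 bumps 4 from row 1; 4 bumps 6 from row 2; 6 starts row 3. P = [[1, 2, 3], [4, 7], [6]].
Insert 5: appended to row 1. P = [[1, 2, 3, 5], [4, 7], [6]].

So P = [[1, 2, 3, 5], [4, 7], [6]].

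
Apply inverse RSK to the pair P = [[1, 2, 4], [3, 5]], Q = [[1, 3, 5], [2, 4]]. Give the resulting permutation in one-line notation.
Reverse the RSK construction: for i from n down to 1, find the cell of Q containing i, remove the entry at that cell from P, and reverse-bump it up through P; the value ejected from row 1 is w(i).

Step i=5: Q has 5 at row 1, column 3; remove that cell from P, ejecting 4. So w(5) = 4. P is now [[1, 2], [3, 5]].
Step i=4: Q has 4 at row 2, column 2; remove 5 from row 2 of P and reverse-bump: 5 enters row 1 and ejects 2. So w(4) = 2. P is now [[1, 5], [3]].
Step i=3: Q has 3 at row 1, column 2; remove that cell from P, ejecting 5. So w(3) = 5. P is now [[1], [3]].
Step i=2: Q has 2 at row 2, column 1; remove 3 from row 2 of P and reverse-bump: 3 enters row 1 and ejects 1. So w(2) = 1. P is now [[3]].
Step i=1: Q has 1 at row 1, column 1; remove that cell from P, ejecting 3. So w(1) = 3. P is now [].

So w = 3 1 5 2 4.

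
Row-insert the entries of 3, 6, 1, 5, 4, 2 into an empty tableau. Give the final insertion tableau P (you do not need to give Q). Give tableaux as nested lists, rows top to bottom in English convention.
P = [[1, 2], [3, 4], [5], [6]]

Insert 3: appended to row 1. P = [[3]].
Insert 6: appended to row 1. P = [[3, 6]].
Insert 1: 1 bumps 3 from row 1; 3 starts row 2. P = [[1, 6], [3]].
Insert 5: 5 bumps 6 from row 1; 6 appends to row 2. P = [[1, 5], [3, 6]].
Insert 4: 4 bumps 5 from row 1; 5 bumps 6 from row 2; 6 starts row 3. P = [[1, 4], [3, 5], [6]].
Insert 2: 2 bumps 4 from row 1; 4 bumps 5 from row 2; 5 bumps 6 from row 3; 6 starts row 4. P = [[1, 2], [3, 4], [5], [6]].

So P = [[1, 2], [3, 4], [5], [6]].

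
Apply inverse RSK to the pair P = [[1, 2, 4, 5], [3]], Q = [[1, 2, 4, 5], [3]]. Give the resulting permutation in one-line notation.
Reverse the RSK construction: for i from n down to 1, find the cell of Q containing i, remove the entry at that cell from P, and reverse-bump it up through P; the value ejected from row 1 is w(i).

Step i=5: Q has 5 at row 1, column 4; remove that cell from P, ejecting 5. So w(5) = 5. P is now [[1, 2, 4], [3]].
Step i=4: Q has 4 at row 1, column 3; remove that cell from P, ejecting 4. So w(4) = 4. P is now [[1, 2], [3]].
Step i=3: Q has 3 at row 2, column 1; remove 3 from row 2 of P and reverse-bump: 3 enters row 1 and ejects 2. So w(3) = 2. P is now [[1, 3]].
Step i=2: Q has 2 at row 1, column 2; remove that cell from P, ejecting 3. So w(2) = 3. P is now [[1]].
Step i=1: Q has 1 at row 1, column 1; remove that cell from P, ejecting 1. So w(1) = 1. P is now [].

So w = 1 3 2 4 5.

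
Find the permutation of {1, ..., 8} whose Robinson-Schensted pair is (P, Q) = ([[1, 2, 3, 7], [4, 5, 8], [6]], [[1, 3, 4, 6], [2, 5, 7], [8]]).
Reverse the RSK construction: for i from n down to 1, find the cell of Q containing i, remove the entry at that cell from P, and reverse-bump it up through P; the value ejected from row 1 is w(i).

Step i=8: Q has 8 at row 3, column 1; remove 6 from row 3 of P and reverse-bump: 6 enters row 2 and ejects 5; 5 enters row 1 and ejects 3. So w(8) = 3. P is now [[1, 2, 5, 7], [4, 6, 8]].
Step i=7: Q has 7 at row 2, column 3; remove 8 from row 2 of P and reverse-bump: 8 enters row 1 and ejects 7. So w(7) = 7. P is now [[1, 2, 5, 8], [4, 6]].
Step i=6: Q has 6 at row 1, column 4; remove that cell from P, ejecting 8. So w(6) = 8. P is now [[1, 2, 5], [4, 6]].
Step i=5: Q has 5 at row 2, column 2; remove 6 from row 2 of P and reverse-bump: 6 enters row 1 and ejects 5. So w(5) = 5. P is now [[1, 2, 6], [4]].
Step i=4: Q has 4 at row 1, column 3; remove that cell from P, ejecting 6. So w(4) = 6. P is now [[1, 2], [4]].
Step i=3: Q has 3 at row 1, column 2; remove that cell from P, ejecting 2. So w(3) = 2. P is now [[1], [4]].
Step i=2: Q has 2 at row 2, column 1; remove 4 from row 2 of P and reverse-bump: 4 enters row 1 and ejects 1. So w(2) = 1. P is now [[4]].
Step i=1: Q has 1 at row 1, column 1; remove that cell from P, ejecting 4. So w(1) = 4. P is now [].

So w = 4 1 2 6 5 8 7 3.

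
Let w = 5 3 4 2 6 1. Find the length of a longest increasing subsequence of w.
3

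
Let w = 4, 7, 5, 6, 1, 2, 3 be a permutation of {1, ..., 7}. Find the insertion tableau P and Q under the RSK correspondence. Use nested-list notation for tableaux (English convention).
Insert each entry of the permutation into P by Schensted row insertion, recording in Q the position of each new cell.

Insert 4: appended to row 1. P = [[4]], Q = [[1]].
Insert 7: appended to row 1. P = [[4, 7]], Q = [[1, 2]].
Insert 5: 5 bumps 7 from row 1; 7 starts row 2. P = [[4, 5], [7]], Q = [[1, 2], [3]].
Insert 6: appended to row 1. P = [[4, 5, 6], [7]], Q = [[1, 2, 4], [3]].
Insert 1: 1 bumps 4 from row 1; 4 bumps 7 from row 2; 7 starts row 3. P = [[1, 5, 6], [4], [7]], Q = [[1, 2, 4], [3], [5]].
Insert 2: 2 bumps 5 from row 1; 5 appends to row 2. P = [[1, 2, 6], [4, 5], [7]], Q = [[1, 2, 4], [3, 6], [5]].
Insert 3: 3 bumps 6 from row 1; 6 appends to row 2. P = [[1, 2, 3], [4, 5, 6], [7]], Q = [[1, 2, 4], [3, 6, 7], [5]].

So P = [[1, 2, 3], [4, 5, 6], [7]], Q = [[1, 2, 4], [3, 6, 7], [5]].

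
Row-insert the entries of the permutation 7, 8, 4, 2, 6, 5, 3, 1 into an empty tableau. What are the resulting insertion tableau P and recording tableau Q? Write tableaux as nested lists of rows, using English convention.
P = [[1, 3], [2, 5], [4, 8], [6], [7]], Q = [[1, 2], [3, 5], [4, 6], [7], [8]]

Insert each entry of the permutation into P by Schensted row insertion, recording in Q the position of each new cell.

Insert 7: appended to row 1. P = [[7]], Q = [[1]].
Insert 8: appended to row 1. P = [[7, 8]], Q = [[1, 2]].
Insert 4: 4 bumps 7 from row 1; 7 starts row 2. P = [[4, 8], [7]], Q = [[1, 2], [3]].
Insert 2: 2 bumps 4 from row 1; 4 bumps 7 from row 2; 7 starts row 3. P = [[2, 8], [4], [7]], Q = [[1, 2], [3], [4]].
Insert 6: 6 bumps 8 from row 1; 8 appends to row 2. P = [[2, 6], [4, 8], [7]], Q = [[1, 2], [3, 5], [4]].
Insert 5: 5 bumps 6 from row 1; 6 bumps 8 from row 2; 8 appends to row 3. P = [[2, 5], [4, 6], [7, 8]], Q = [[1, 2], [3, 5], [4, 6]].
Insert 3: 3 bumps 5 from row 1; 5 bumps 6 from row 2; 6 bumps 7 from row 3; 7 starts row 4. P = [[2, 3], [4, 5], [6, 8], [7]], Q = [[1, 2], [3, 5], [4, 6], [7]].
Insert 1: 1 bumps 2 from row 1; 2 bumps 4 from row 2; 4 bumps 6 from row 3; 6 bumps 7 from row 4; 7 starts row 5. P = [[1, 3], [2, 5], [4, 8], [6], [7]], Q = [[1, 2], [3, 5], [4, 6], [7], [8]].

So P = [[1, 3], [2, 5], [4, 8], [6], [7]], Q = [[1, 2], [3, 5], [4, 6], [7], [8]].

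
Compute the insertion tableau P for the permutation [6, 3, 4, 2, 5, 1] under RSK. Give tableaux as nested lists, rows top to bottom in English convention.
Insert 6: appended to row 1. P = [[6]].
Insert 3: 3 bumps 6 from row 1; 6 starts row 2. P = [[3], [6]].
Insert 4: appended to row 1. P = [[3, 4], [6]].
Insert 2: 2 bumps 3 from row 1; 3 bumps 6 from row 2; 6 starts row 3. P = [[2, 4], [3], [6]].
Insert 5: appended to row 1. P = [[2, 4, 5], [3], [6]].
Insert 1: 1 bumps 2 from row 1; 2 bumps 3 from row 2; 3 bumps 6 from row 3; 6 starts row 4. P = [[1, 4, 5], [2], [3], [6]].

So P = [[1, 4, 5], [2], [3], [6]].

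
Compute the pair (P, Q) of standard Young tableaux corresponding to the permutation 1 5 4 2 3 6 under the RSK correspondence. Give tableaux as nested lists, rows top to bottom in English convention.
Insert each entry of the permutation into P by Schensted row insertion, recording in Q the position of each new cell.

Insert 1: appended to row 1. P = [[1]].
Insert 5: appended to row 1. P = [[1, 5]].
Insert 4: 4 bumps 5 from row 1; 5 starts row 2. P = [[1, 4], [5]].
Insert 2: 2 bumps 4 from row 1; 4 bumps 5 from row 2; 5 starts row 3. P = [[1, 2], [4], [5]].
Insert 3: appended to row 1. P = [[1, 2, 3], [4], [5]].
Insert 6: appended to row 1. P = [[1, 2, 3, 6], [4], [5]].

So P = [[1, 2, 3, 6], [4], [5]], Q = [[1, 2, 5, 6], [3], [4]].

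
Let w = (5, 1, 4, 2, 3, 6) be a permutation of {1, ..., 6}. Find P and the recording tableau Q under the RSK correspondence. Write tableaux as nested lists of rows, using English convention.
P = [[1, 2, 3, 6], [4], [5]], Q = [[1, 3, 5, 6], [2], [4]]

Insert each entry of the permutation into P by Schensted row insertion, recording in Q the position of each new cell.

Insert 5: appended to row 1. P = [[5]], Q = [[1]].
Insert 1: 1 bumps 5 from row 1; 5 starts row 2. P = [[1], [5]], Q = [[1], [2]].
Insert 4: appended to row 1. P = [[1, 4], [5]], Q = [[1, 3], [2]].
Insert 2: 2 bumps 4 from row 1; 4 bumps 5 from row 2; 5 starts row 3. P = [[1, 2], [4], [5]], Q = [[1, 3], [2], [4]].
Insert 3: appended to row 1. P = [[1, 2, 3], [4], [5]], Q = [[1, 3, 5], [2], [4]].
Insert 6: appended to row 1. P = [[1, 2, 3, 6], [4], [5]], Q = [[1, 3, 5, 6], [2], [4]].

So P = [[1, 2, 3, 6], [4], [5]], Q = [[1, 3, 5, 6], [2], [4]].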